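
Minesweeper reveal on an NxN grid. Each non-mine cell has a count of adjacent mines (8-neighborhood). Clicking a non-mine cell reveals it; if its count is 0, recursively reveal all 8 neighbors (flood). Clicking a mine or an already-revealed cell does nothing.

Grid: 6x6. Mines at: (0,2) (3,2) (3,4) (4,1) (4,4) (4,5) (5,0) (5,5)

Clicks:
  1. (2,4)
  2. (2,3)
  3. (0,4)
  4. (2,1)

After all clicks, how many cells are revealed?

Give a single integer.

Click 1 (2,4) count=1: revealed 1 new [(2,4)] -> total=1
Click 2 (2,3) count=2: revealed 1 new [(2,3)] -> total=2
Click 3 (0,4) count=0: revealed 7 new [(0,3) (0,4) (0,5) (1,3) (1,4) (1,5) (2,5)] -> total=9
Click 4 (2,1) count=1: revealed 1 new [(2,1)] -> total=10

Answer: 10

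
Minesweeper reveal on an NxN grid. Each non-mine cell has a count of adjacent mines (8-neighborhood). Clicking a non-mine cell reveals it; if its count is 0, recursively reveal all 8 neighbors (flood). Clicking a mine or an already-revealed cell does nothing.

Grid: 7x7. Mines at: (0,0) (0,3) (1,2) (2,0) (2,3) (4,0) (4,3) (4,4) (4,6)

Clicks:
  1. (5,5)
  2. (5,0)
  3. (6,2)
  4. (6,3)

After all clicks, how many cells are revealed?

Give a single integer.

Click 1 (5,5) count=2: revealed 1 new [(5,5)] -> total=1
Click 2 (5,0) count=1: revealed 1 new [(5,0)] -> total=2
Click 3 (6,2) count=0: revealed 12 new [(5,1) (5,2) (5,3) (5,4) (5,6) (6,0) (6,1) (6,2) (6,3) (6,4) (6,5) (6,6)] -> total=14
Click 4 (6,3) count=0: revealed 0 new [(none)] -> total=14

Answer: 14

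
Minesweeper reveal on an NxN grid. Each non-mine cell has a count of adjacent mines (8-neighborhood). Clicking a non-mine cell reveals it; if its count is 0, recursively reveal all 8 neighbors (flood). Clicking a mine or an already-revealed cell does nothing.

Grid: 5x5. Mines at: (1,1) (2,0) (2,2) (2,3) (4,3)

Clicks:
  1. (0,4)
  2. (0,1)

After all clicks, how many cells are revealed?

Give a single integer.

Answer: 7

Derivation:
Click 1 (0,4) count=0: revealed 6 new [(0,2) (0,3) (0,4) (1,2) (1,3) (1,4)] -> total=6
Click 2 (0,1) count=1: revealed 1 new [(0,1)] -> total=7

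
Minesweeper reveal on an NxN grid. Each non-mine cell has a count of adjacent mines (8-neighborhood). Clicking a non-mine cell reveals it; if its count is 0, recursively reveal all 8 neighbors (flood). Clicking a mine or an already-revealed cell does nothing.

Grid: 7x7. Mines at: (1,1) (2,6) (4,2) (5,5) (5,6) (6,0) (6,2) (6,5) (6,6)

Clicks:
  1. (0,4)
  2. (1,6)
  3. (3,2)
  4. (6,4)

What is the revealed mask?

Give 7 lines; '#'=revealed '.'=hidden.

Answer: ..#####
..#####
..####.
..####.
...###.
.......
....#..

Derivation:
Click 1 (0,4) count=0: revealed 21 new [(0,2) (0,3) (0,4) (0,5) (0,6) (1,2) (1,3) (1,4) (1,5) (1,6) (2,2) (2,3) (2,4) (2,5) (3,2) (3,3) (3,4) (3,5) (4,3) (4,4) (4,5)] -> total=21
Click 2 (1,6) count=1: revealed 0 new [(none)] -> total=21
Click 3 (3,2) count=1: revealed 0 new [(none)] -> total=21
Click 4 (6,4) count=2: revealed 1 new [(6,4)] -> total=22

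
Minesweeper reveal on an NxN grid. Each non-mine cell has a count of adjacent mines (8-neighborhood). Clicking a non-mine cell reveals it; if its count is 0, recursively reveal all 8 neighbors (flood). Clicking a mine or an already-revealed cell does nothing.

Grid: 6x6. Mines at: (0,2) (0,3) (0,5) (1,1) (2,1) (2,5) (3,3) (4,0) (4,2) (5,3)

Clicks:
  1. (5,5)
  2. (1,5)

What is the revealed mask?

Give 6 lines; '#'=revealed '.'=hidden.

Answer: ......
.....#
......
....##
....##
....##

Derivation:
Click 1 (5,5) count=0: revealed 6 new [(3,4) (3,5) (4,4) (4,5) (5,4) (5,5)] -> total=6
Click 2 (1,5) count=2: revealed 1 new [(1,5)] -> total=7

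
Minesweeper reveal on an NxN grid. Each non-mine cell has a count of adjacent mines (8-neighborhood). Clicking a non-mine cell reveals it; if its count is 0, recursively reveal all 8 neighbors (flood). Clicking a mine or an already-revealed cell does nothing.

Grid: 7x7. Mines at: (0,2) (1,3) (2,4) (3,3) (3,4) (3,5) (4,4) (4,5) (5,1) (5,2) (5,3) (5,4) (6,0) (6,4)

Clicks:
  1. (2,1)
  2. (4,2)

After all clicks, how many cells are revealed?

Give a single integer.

Answer: 14

Derivation:
Click 1 (2,1) count=0: revealed 14 new [(0,0) (0,1) (1,0) (1,1) (1,2) (2,0) (2,1) (2,2) (3,0) (3,1) (3,2) (4,0) (4,1) (4,2)] -> total=14
Click 2 (4,2) count=4: revealed 0 new [(none)] -> total=14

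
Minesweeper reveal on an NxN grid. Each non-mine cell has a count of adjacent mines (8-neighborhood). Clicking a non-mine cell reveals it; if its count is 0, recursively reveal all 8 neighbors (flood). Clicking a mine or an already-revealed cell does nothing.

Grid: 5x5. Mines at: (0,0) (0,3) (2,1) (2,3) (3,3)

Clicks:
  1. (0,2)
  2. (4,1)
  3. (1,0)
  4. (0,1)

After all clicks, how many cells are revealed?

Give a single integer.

Click 1 (0,2) count=1: revealed 1 new [(0,2)] -> total=1
Click 2 (4,1) count=0: revealed 6 new [(3,0) (3,1) (3,2) (4,0) (4,1) (4,2)] -> total=7
Click 3 (1,0) count=2: revealed 1 new [(1,0)] -> total=8
Click 4 (0,1) count=1: revealed 1 new [(0,1)] -> total=9

Answer: 9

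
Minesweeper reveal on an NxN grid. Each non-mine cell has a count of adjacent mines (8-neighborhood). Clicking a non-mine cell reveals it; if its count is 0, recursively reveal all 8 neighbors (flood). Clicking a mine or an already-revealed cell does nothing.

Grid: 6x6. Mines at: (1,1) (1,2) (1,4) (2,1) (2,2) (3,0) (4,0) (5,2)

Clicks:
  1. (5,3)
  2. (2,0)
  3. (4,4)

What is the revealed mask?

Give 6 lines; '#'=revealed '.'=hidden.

Click 1 (5,3) count=1: revealed 1 new [(5,3)] -> total=1
Click 2 (2,0) count=3: revealed 1 new [(2,0)] -> total=2
Click 3 (4,4) count=0: revealed 11 new [(2,3) (2,4) (2,5) (3,3) (3,4) (3,5) (4,3) (4,4) (4,5) (5,4) (5,5)] -> total=13

Answer: ......
......
#..###
...###
...###
...###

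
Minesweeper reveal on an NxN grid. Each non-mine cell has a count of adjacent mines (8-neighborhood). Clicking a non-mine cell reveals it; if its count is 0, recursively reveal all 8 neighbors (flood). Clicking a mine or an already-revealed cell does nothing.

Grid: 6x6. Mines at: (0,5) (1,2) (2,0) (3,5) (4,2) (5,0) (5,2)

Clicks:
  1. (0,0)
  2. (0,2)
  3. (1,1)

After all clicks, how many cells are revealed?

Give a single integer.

Click 1 (0,0) count=0: revealed 4 new [(0,0) (0,1) (1,0) (1,1)] -> total=4
Click 2 (0,2) count=1: revealed 1 new [(0,2)] -> total=5
Click 3 (1,1) count=2: revealed 0 new [(none)] -> total=5

Answer: 5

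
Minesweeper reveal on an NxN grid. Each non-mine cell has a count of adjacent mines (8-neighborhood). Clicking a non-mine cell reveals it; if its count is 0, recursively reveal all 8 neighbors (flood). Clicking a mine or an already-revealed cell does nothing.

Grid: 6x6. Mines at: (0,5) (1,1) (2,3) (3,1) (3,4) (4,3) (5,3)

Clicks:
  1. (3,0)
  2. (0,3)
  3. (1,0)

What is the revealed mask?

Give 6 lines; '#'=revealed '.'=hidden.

Click 1 (3,0) count=1: revealed 1 new [(3,0)] -> total=1
Click 2 (0,3) count=0: revealed 6 new [(0,2) (0,3) (0,4) (1,2) (1,3) (1,4)] -> total=7
Click 3 (1,0) count=1: revealed 1 new [(1,0)] -> total=8

Answer: ..###.
#.###.
......
#.....
......
......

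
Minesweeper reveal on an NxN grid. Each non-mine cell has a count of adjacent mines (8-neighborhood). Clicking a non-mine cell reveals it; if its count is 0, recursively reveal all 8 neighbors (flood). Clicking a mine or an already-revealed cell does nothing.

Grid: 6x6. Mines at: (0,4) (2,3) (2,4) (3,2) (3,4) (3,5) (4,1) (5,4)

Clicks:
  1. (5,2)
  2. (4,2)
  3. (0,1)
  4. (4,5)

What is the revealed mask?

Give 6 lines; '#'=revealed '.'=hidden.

Answer: ####..
####..
###...
##....
..#..#
..#...

Derivation:
Click 1 (5,2) count=1: revealed 1 new [(5,2)] -> total=1
Click 2 (4,2) count=2: revealed 1 new [(4,2)] -> total=2
Click 3 (0,1) count=0: revealed 13 new [(0,0) (0,1) (0,2) (0,3) (1,0) (1,1) (1,2) (1,3) (2,0) (2,1) (2,2) (3,0) (3,1)] -> total=15
Click 4 (4,5) count=3: revealed 1 new [(4,5)] -> total=16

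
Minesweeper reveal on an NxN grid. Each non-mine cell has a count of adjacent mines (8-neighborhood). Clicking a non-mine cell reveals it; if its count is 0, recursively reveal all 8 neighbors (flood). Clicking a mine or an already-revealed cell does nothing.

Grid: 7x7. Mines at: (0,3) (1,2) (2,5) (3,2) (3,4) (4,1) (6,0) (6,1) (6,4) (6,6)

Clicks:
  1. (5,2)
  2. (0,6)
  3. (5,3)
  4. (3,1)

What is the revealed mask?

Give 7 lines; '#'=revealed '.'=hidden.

Click 1 (5,2) count=2: revealed 1 new [(5,2)] -> total=1
Click 2 (0,6) count=0: revealed 6 new [(0,4) (0,5) (0,6) (1,4) (1,5) (1,6)] -> total=7
Click 3 (5,3) count=1: revealed 1 new [(5,3)] -> total=8
Click 4 (3,1) count=2: revealed 1 new [(3,1)] -> total=9

Answer: ....###
....###
.......
.#.....
.......
..##...
.......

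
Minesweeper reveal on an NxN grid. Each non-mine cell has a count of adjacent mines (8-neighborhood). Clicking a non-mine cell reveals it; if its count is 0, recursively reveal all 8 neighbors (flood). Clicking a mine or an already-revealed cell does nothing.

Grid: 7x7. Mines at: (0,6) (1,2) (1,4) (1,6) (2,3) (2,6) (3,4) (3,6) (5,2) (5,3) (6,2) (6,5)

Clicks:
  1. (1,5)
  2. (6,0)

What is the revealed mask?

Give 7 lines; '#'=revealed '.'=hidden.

Click 1 (1,5) count=4: revealed 1 new [(1,5)] -> total=1
Click 2 (6,0) count=0: revealed 17 new [(0,0) (0,1) (1,0) (1,1) (2,0) (2,1) (2,2) (3,0) (3,1) (3,2) (4,0) (4,1) (4,2) (5,0) (5,1) (6,0) (6,1)] -> total=18

Answer: ##.....
##...#.
###....
###....
###....
##.....
##.....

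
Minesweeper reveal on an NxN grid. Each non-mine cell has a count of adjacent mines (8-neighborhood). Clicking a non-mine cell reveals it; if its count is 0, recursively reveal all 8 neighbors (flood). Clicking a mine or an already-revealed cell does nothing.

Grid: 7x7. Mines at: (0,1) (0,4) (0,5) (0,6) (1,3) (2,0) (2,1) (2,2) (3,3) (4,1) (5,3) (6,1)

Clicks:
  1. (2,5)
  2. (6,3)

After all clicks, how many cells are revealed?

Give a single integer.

Click 1 (2,5) count=0: revealed 18 new [(1,4) (1,5) (1,6) (2,4) (2,5) (2,6) (3,4) (3,5) (3,6) (4,4) (4,5) (4,6) (5,4) (5,5) (5,6) (6,4) (6,5) (6,6)] -> total=18
Click 2 (6,3) count=1: revealed 1 new [(6,3)] -> total=19

Answer: 19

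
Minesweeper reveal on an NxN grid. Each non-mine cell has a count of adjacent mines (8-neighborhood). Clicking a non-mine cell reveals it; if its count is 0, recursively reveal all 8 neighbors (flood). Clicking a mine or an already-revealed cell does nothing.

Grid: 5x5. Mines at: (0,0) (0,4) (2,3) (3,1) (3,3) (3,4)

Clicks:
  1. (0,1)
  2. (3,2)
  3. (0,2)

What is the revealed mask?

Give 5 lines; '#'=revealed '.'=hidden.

Answer: .###.
.###.
.....
..#..
.....

Derivation:
Click 1 (0,1) count=1: revealed 1 new [(0,1)] -> total=1
Click 2 (3,2) count=3: revealed 1 new [(3,2)] -> total=2
Click 3 (0,2) count=0: revealed 5 new [(0,2) (0,3) (1,1) (1,2) (1,3)] -> total=7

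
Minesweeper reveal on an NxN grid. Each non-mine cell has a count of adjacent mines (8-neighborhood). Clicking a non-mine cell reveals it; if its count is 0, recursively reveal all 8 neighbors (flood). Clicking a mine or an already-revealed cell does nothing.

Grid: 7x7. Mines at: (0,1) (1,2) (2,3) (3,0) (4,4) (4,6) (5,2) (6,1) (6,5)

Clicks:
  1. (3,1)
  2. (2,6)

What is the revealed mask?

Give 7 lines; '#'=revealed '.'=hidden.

Click 1 (3,1) count=1: revealed 1 new [(3,1)] -> total=1
Click 2 (2,6) count=0: revealed 14 new [(0,3) (0,4) (0,5) (0,6) (1,3) (1,4) (1,5) (1,6) (2,4) (2,5) (2,6) (3,4) (3,5) (3,6)] -> total=15

Answer: ...####
...####
....###
.#..###
.......
.......
.......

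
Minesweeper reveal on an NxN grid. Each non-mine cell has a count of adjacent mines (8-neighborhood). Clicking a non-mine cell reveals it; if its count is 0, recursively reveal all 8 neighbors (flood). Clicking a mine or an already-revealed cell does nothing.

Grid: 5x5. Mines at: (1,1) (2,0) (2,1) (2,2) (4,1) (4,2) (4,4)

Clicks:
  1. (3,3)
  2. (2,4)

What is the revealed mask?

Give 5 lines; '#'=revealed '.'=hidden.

Answer: ..###
..###
...##
...##
.....

Derivation:
Click 1 (3,3) count=3: revealed 1 new [(3,3)] -> total=1
Click 2 (2,4) count=0: revealed 9 new [(0,2) (0,3) (0,4) (1,2) (1,3) (1,4) (2,3) (2,4) (3,4)] -> total=10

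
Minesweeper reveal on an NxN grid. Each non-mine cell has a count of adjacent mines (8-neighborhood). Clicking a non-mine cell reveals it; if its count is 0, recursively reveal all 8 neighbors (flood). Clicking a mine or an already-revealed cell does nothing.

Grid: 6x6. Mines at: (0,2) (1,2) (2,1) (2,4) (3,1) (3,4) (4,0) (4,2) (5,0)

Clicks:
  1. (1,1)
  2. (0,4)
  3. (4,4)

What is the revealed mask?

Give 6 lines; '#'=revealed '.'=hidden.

Answer: ...###
.#.###
......
......
....#.
......

Derivation:
Click 1 (1,1) count=3: revealed 1 new [(1,1)] -> total=1
Click 2 (0,4) count=0: revealed 6 new [(0,3) (0,4) (0,5) (1,3) (1,4) (1,5)] -> total=7
Click 3 (4,4) count=1: revealed 1 new [(4,4)] -> total=8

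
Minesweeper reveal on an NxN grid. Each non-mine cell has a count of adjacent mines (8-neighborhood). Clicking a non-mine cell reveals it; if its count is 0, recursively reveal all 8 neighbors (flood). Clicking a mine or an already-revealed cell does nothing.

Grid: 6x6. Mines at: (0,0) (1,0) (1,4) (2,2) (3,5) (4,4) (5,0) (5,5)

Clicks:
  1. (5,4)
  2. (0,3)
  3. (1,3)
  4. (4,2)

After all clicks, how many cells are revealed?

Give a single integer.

Click 1 (5,4) count=2: revealed 1 new [(5,4)] -> total=1
Click 2 (0,3) count=1: revealed 1 new [(0,3)] -> total=2
Click 3 (1,3) count=2: revealed 1 new [(1,3)] -> total=3
Click 4 (4,2) count=0: revealed 9 new [(3,1) (3,2) (3,3) (4,1) (4,2) (4,3) (5,1) (5,2) (5,3)] -> total=12

Answer: 12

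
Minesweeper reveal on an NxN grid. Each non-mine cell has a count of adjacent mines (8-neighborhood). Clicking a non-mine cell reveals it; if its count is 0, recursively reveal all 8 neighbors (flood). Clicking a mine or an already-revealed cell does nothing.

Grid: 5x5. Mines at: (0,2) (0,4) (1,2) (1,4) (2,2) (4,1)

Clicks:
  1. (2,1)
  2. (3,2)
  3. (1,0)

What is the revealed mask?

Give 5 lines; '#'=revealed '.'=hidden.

Answer: ##...
##...
##...
###..
.....

Derivation:
Click 1 (2,1) count=2: revealed 1 new [(2,1)] -> total=1
Click 2 (3,2) count=2: revealed 1 new [(3,2)] -> total=2
Click 3 (1,0) count=0: revealed 7 new [(0,0) (0,1) (1,0) (1,1) (2,0) (3,0) (3,1)] -> total=9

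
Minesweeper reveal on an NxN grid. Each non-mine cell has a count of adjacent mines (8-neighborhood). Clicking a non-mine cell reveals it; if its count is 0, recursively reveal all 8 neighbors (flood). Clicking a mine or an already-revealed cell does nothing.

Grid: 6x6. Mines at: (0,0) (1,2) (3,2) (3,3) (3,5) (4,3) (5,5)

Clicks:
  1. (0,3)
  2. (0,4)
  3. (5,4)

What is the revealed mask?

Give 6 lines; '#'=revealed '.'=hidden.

Click 1 (0,3) count=1: revealed 1 new [(0,3)] -> total=1
Click 2 (0,4) count=0: revealed 8 new [(0,4) (0,5) (1,3) (1,4) (1,5) (2,3) (2,4) (2,5)] -> total=9
Click 3 (5,4) count=2: revealed 1 new [(5,4)] -> total=10

Answer: ...###
...###
...###
......
......
....#.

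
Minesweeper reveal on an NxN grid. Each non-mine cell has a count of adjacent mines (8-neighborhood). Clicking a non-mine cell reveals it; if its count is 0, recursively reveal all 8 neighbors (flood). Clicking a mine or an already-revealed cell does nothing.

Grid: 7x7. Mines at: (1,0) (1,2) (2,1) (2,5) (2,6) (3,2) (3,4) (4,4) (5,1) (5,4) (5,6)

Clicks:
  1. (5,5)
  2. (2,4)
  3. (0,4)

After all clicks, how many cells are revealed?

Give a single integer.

Answer: 10

Derivation:
Click 1 (5,5) count=3: revealed 1 new [(5,5)] -> total=1
Click 2 (2,4) count=2: revealed 1 new [(2,4)] -> total=2
Click 3 (0,4) count=0: revealed 8 new [(0,3) (0,4) (0,5) (0,6) (1,3) (1,4) (1,5) (1,6)] -> total=10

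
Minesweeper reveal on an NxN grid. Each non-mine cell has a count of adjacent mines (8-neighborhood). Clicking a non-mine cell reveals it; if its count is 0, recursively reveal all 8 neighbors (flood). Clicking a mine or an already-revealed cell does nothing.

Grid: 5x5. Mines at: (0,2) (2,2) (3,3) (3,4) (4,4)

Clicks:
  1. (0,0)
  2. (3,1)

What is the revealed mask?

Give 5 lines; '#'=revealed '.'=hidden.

Click 1 (0,0) count=0: revealed 12 new [(0,0) (0,1) (1,0) (1,1) (2,0) (2,1) (3,0) (3,1) (3,2) (4,0) (4,1) (4,2)] -> total=12
Click 2 (3,1) count=1: revealed 0 new [(none)] -> total=12

Answer: ##...
##...
##...
###..
###..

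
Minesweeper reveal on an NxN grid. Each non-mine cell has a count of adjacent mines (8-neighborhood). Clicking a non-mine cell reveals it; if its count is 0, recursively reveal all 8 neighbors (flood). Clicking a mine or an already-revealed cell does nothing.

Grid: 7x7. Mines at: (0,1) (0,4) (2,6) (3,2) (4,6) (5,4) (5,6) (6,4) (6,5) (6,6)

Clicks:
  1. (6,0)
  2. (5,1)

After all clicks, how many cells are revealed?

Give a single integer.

Answer: 18

Derivation:
Click 1 (6,0) count=0: revealed 18 new [(1,0) (1,1) (2,0) (2,1) (3,0) (3,1) (4,0) (4,1) (4,2) (4,3) (5,0) (5,1) (5,2) (5,3) (6,0) (6,1) (6,2) (6,3)] -> total=18
Click 2 (5,1) count=0: revealed 0 new [(none)] -> total=18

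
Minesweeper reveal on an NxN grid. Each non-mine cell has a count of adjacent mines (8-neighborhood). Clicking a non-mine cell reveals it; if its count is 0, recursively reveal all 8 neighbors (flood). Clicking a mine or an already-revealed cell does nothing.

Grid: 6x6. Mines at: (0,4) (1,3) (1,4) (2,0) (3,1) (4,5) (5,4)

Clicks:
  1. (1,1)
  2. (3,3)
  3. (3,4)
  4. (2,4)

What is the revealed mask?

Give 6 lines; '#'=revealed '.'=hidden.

Answer: ......
.#....
..###.
..###.
..###.
......

Derivation:
Click 1 (1,1) count=1: revealed 1 new [(1,1)] -> total=1
Click 2 (3,3) count=0: revealed 9 new [(2,2) (2,3) (2,4) (3,2) (3,3) (3,4) (4,2) (4,3) (4,4)] -> total=10
Click 3 (3,4) count=1: revealed 0 new [(none)] -> total=10
Click 4 (2,4) count=2: revealed 0 new [(none)] -> total=10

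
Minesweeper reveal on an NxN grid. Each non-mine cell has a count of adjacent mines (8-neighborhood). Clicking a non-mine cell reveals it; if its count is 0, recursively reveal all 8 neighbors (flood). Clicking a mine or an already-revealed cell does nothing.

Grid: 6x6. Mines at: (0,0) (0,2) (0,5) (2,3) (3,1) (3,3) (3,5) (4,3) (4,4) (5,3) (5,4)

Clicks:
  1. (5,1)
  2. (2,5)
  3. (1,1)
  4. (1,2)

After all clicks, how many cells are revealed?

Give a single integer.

Answer: 9

Derivation:
Click 1 (5,1) count=0: revealed 6 new [(4,0) (4,1) (4,2) (5,0) (5,1) (5,2)] -> total=6
Click 2 (2,5) count=1: revealed 1 new [(2,5)] -> total=7
Click 3 (1,1) count=2: revealed 1 new [(1,1)] -> total=8
Click 4 (1,2) count=2: revealed 1 new [(1,2)] -> total=9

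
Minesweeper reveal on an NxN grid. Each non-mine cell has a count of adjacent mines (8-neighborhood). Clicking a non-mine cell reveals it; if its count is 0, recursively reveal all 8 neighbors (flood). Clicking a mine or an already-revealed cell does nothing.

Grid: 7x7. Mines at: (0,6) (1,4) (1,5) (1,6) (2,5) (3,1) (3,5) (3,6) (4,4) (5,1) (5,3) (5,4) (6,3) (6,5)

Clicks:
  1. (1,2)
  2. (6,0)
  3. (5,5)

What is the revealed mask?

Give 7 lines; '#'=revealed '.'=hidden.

Click 1 (1,2) count=0: revealed 12 new [(0,0) (0,1) (0,2) (0,3) (1,0) (1,1) (1,2) (1,3) (2,0) (2,1) (2,2) (2,3)] -> total=12
Click 2 (6,0) count=1: revealed 1 new [(6,0)] -> total=13
Click 3 (5,5) count=3: revealed 1 new [(5,5)] -> total=14

Answer: ####...
####...
####...
.......
.......
.....#.
#......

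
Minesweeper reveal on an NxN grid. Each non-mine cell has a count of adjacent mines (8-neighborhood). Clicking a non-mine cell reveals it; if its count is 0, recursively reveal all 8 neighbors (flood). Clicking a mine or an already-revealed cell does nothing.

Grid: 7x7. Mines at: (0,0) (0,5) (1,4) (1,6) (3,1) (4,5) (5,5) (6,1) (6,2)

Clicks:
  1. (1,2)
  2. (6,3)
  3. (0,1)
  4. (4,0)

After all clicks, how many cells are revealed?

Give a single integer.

Answer: 11

Derivation:
Click 1 (1,2) count=0: revealed 9 new [(0,1) (0,2) (0,3) (1,1) (1,2) (1,3) (2,1) (2,2) (2,3)] -> total=9
Click 2 (6,3) count=1: revealed 1 new [(6,3)] -> total=10
Click 3 (0,1) count=1: revealed 0 new [(none)] -> total=10
Click 4 (4,0) count=1: revealed 1 new [(4,0)] -> total=11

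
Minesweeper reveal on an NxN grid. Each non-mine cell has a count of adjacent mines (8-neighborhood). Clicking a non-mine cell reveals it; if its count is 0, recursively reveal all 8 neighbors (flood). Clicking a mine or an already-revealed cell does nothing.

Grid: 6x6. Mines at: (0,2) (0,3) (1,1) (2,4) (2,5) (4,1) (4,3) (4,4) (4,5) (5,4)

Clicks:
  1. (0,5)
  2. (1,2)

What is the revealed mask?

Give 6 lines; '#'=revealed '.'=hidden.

Click 1 (0,5) count=0: revealed 4 new [(0,4) (0,5) (1,4) (1,5)] -> total=4
Click 2 (1,2) count=3: revealed 1 new [(1,2)] -> total=5

Answer: ....##
..#.##
......
......
......
......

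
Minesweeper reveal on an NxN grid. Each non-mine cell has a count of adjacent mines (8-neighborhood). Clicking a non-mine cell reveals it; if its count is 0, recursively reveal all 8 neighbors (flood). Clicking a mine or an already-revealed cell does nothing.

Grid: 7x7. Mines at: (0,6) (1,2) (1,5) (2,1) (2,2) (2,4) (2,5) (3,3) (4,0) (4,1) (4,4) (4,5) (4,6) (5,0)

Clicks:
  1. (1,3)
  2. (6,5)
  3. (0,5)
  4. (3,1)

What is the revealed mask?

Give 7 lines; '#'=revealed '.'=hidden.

Answer: .....#.
...#...
.......
.#.....
.......
.######
.######

Derivation:
Click 1 (1,3) count=3: revealed 1 new [(1,3)] -> total=1
Click 2 (6,5) count=0: revealed 12 new [(5,1) (5,2) (5,3) (5,4) (5,5) (5,6) (6,1) (6,2) (6,3) (6,4) (6,5) (6,6)] -> total=13
Click 3 (0,5) count=2: revealed 1 new [(0,5)] -> total=14
Click 4 (3,1) count=4: revealed 1 new [(3,1)] -> total=15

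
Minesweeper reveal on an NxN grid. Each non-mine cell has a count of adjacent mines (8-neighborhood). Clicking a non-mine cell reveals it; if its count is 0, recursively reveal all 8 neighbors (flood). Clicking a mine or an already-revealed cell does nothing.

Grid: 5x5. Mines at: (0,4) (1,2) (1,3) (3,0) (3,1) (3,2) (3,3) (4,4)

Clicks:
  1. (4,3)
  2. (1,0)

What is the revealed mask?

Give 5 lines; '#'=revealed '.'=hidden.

Answer: ##...
##...
##...
.....
...#.

Derivation:
Click 1 (4,3) count=3: revealed 1 new [(4,3)] -> total=1
Click 2 (1,0) count=0: revealed 6 new [(0,0) (0,1) (1,0) (1,1) (2,0) (2,1)] -> total=7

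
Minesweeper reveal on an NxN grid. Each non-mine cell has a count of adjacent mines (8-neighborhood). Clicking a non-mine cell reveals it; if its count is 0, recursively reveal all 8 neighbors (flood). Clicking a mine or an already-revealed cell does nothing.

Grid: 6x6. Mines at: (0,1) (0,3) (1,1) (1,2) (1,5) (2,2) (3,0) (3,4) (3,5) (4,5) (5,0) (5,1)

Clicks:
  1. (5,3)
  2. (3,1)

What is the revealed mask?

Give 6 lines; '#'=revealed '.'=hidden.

Answer: ......
......
......
.#....
..###.
..###.

Derivation:
Click 1 (5,3) count=0: revealed 6 new [(4,2) (4,3) (4,4) (5,2) (5,3) (5,4)] -> total=6
Click 2 (3,1) count=2: revealed 1 new [(3,1)] -> total=7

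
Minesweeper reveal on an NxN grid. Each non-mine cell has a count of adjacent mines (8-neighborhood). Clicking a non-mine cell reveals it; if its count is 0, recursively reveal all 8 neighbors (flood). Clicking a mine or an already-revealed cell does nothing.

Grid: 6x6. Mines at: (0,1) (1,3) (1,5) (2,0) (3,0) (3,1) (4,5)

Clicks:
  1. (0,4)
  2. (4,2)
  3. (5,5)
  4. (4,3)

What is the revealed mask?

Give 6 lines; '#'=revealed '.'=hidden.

Answer: ....#.
......
..###.
..###.
#####.
######

Derivation:
Click 1 (0,4) count=2: revealed 1 new [(0,4)] -> total=1
Click 2 (4,2) count=1: revealed 1 new [(4,2)] -> total=2
Click 3 (5,5) count=1: revealed 1 new [(5,5)] -> total=3
Click 4 (4,3) count=0: revealed 15 new [(2,2) (2,3) (2,4) (3,2) (3,3) (3,4) (4,0) (4,1) (4,3) (4,4) (5,0) (5,1) (5,2) (5,3) (5,4)] -> total=18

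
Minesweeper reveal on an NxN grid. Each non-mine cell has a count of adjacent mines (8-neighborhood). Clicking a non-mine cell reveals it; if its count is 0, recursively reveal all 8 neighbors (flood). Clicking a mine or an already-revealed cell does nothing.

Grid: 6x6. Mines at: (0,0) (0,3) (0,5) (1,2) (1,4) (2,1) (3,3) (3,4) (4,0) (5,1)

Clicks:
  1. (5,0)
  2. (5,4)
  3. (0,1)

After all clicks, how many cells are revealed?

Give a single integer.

Click 1 (5,0) count=2: revealed 1 new [(5,0)] -> total=1
Click 2 (5,4) count=0: revealed 8 new [(4,2) (4,3) (4,4) (4,5) (5,2) (5,3) (5,4) (5,5)] -> total=9
Click 3 (0,1) count=2: revealed 1 new [(0,1)] -> total=10

Answer: 10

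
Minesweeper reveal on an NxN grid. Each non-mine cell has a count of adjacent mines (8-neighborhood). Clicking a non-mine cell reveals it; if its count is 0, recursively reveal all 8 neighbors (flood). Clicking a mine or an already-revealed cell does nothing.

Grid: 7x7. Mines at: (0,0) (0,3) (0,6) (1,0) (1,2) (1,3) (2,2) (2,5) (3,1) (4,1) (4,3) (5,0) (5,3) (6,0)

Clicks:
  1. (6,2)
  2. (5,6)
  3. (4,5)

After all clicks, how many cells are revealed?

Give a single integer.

Answer: 13

Derivation:
Click 1 (6,2) count=1: revealed 1 new [(6,2)] -> total=1
Click 2 (5,6) count=0: revealed 12 new [(3,4) (3,5) (3,6) (4,4) (4,5) (4,6) (5,4) (5,5) (5,6) (6,4) (6,5) (6,6)] -> total=13
Click 3 (4,5) count=0: revealed 0 new [(none)] -> total=13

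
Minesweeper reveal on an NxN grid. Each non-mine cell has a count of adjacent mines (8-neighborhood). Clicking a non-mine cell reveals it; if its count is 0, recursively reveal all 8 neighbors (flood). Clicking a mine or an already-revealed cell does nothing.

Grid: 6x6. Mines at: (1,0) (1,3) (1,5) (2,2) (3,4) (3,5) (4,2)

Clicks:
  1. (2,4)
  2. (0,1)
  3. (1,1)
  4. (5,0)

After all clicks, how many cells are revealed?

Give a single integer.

Click 1 (2,4) count=4: revealed 1 new [(2,4)] -> total=1
Click 2 (0,1) count=1: revealed 1 new [(0,1)] -> total=2
Click 3 (1,1) count=2: revealed 1 new [(1,1)] -> total=3
Click 4 (5,0) count=0: revealed 8 new [(2,0) (2,1) (3,0) (3,1) (4,0) (4,1) (5,0) (5,1)] -> total=11

Answer: 11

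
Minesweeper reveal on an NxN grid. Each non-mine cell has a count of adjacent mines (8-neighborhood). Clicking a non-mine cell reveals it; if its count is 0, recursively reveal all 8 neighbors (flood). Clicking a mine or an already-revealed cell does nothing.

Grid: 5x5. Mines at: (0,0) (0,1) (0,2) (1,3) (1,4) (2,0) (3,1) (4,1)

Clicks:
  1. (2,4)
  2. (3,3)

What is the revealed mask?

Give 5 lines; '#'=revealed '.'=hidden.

Click 1 (2,4) count=2: revealed 1 new [(2,4)] -> total=1
Click 2 (3,3) count=0: revealed 8 new [(2,2) (2,3) (3,2) (3,3) (3,4) (4,2) (4,3) (4,4)] -> total=9

Answer: .....
.....
..###
..###
..###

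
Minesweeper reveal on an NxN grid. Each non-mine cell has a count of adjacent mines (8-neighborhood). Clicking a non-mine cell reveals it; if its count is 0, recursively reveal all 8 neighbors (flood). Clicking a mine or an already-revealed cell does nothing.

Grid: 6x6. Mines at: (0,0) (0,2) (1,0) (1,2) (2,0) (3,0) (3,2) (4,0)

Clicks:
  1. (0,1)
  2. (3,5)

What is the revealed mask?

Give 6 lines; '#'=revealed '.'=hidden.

Click 1 (0,1) count=4: revealed 1 new [(0,1)] -> total=1
Click 2 (3,5) count=0: revealed 22 new [(0,3) (0,4) (0,5) (1,3) (1,4) (1,5) (2,3) (2,4) (2,5) (3,3) (3,4) (3,5) (4,1) (4,2) (4,3) (4,4) (4,5) (5,1) (5,2) (5,3) (5,4) (5,5)] -> total=23

Answer: .#.###
...###
...###
...###
.#####
.#####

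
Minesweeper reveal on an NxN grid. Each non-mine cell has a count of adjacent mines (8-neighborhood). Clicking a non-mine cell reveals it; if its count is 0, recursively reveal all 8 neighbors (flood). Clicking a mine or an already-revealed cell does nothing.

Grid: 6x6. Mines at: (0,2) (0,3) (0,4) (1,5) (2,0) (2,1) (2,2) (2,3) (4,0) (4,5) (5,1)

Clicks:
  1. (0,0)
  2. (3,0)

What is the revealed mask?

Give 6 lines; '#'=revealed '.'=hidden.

Answer: ##....
##....
......
#.....
......
......

Derivation:
Click 1 (0,0) count=0: revealed 4 new [(0,0) (0,1) (1,0) (1,1)] -> total=4
Click 2 (3,0) count=3: revealed 1 new [(3,0)] -> total=5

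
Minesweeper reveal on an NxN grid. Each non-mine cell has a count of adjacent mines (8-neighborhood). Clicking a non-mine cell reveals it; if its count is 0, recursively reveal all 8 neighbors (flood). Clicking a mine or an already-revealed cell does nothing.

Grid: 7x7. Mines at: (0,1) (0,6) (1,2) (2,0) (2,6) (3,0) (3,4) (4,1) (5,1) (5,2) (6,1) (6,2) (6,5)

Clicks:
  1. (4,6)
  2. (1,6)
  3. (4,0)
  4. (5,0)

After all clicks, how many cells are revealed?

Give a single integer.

Answer: 9

Derivation:
Click 1 (4,6) count=0: revealed 6 new [(3,5) (3,6) (4,5) (4,6) (5,5) (5,6)] -> total=6
Click 2 (1,6) count=2: revealed 1 new [(1,6)] -> total=7
Click 3 (4,0) count=3: revealed 1 new [(4,0)] -> total=8
Click 4 (5,0) count=3: revealed 1 new [(5,0)] -> total=9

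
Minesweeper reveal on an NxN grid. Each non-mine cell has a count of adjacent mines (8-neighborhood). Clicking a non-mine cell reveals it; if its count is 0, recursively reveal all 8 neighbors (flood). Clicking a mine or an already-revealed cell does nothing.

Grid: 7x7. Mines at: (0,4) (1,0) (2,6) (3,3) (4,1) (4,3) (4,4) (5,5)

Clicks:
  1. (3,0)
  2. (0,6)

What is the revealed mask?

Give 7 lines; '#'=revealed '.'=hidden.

Answer: .....##
.....##
.......
#......
.......
.......
.......

Derivation:
Click 1 (3,0) count=1: revealed 1 new [(3,0)] -> total=1
Click 2 (0,6) count=0: revealed 4 new [(0,5) (0,6) (1,5) (1,6)] -> total=5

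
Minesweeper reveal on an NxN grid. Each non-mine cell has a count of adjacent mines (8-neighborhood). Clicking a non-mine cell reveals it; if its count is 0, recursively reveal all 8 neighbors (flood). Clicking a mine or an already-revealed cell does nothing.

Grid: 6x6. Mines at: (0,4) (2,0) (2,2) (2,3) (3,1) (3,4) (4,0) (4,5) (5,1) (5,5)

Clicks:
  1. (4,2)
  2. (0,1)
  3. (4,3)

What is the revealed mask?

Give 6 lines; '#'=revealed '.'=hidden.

Answer: ####..
####..
......
......
..##..
......

Derivation:
Click 1 (4,2) count=2: revealed 1 new [(4,2)] -> total=1
Click 2 (0,1) count=0: revealed 8 new [(0,0) (0,1) (0,2) (0,3) (1,0) (1,1) (1,2) (1,3)] -> total=9
Click 3 (4,3) count=1: revealed 1 new [(4,3)] -> total=10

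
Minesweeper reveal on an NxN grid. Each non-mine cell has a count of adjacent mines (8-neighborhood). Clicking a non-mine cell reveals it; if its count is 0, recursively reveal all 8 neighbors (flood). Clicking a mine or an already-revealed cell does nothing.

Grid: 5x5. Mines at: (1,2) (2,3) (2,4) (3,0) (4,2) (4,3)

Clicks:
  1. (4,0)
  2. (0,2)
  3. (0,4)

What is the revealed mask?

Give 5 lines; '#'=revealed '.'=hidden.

Click 1 (4,0) count=1: revealed 1 new [(4,0)] -> total=1
Click 2 (0,2) count=1: revealed 1 new [(0,2)] -> total=2
Click 3 (0,4) count=0: revealed 4 new [(0,3) (0,4) (1,3) (1,4)] -> total=6

Answer: ..###
...##
.....
.....
#....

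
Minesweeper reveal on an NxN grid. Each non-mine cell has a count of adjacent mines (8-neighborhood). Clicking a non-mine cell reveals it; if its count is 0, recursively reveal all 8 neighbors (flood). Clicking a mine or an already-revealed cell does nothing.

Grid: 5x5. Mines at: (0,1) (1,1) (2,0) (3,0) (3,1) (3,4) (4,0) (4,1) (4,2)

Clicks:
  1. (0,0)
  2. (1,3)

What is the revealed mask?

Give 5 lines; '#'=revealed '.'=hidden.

Answer: #.###
..###
..###
.....
.....

Derivation:
Click 1 (0,0) count=2: revealed 1 new [(0,0)] -> total=1
Click 2 (1,3) count=0: revealed 9 new [(0,2) (0,3) (0,4) (1,2) (1,3) (1,4) (2,2) (2,3) (2,4)] -> total=10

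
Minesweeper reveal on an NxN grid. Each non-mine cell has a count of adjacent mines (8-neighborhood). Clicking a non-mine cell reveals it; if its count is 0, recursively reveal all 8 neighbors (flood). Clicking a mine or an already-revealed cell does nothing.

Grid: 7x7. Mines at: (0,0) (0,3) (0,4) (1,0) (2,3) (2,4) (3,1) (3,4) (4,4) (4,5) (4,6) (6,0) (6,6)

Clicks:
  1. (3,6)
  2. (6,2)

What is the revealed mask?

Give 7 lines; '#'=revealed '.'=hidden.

Answer: .......
.......
.......
......#
.###...
.#####.
.#####.

Derivation:
Click 1 (3,6) count=2: revealed 1 new [(3,6)] -> total=1
Click 2 (6,2) count=0: revealed 13 new [(4,1) (4,2) (4,3) (5,1) (5,2) (5,3) (5,4) (5,5) (6,1) (6,2) (6,3) (6,4) (6,5)] -> total=14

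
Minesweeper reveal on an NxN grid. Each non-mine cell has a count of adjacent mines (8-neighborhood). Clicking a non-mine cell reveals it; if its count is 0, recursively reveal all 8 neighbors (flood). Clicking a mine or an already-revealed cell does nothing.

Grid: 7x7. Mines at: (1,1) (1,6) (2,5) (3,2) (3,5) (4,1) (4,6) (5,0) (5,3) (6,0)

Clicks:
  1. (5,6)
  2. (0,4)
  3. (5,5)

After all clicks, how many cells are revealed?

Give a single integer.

Click 1 (5,6) count=1: revealed 1 new [(5,6)] -> total=1
Click 2 (0,4) count=0: revealed 11 new [(0,2) (0,3) (0,4) (0,5) (1,2) (1,3) (1,4) (1,5) (2,2) (2,3) (2,4)] -> total=12
Click 3 (5,5) count=1: revealed 1 new [(5,5)] -> total=13

Answer: 13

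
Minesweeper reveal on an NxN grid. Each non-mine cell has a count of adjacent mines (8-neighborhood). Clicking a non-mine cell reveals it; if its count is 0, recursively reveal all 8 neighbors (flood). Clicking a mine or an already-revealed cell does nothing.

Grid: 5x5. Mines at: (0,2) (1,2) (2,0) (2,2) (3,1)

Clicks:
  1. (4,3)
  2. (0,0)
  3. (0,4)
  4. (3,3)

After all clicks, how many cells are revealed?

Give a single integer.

Answer: 16

Derivation:
Click 1 (4,3) count=0: revealed 12 new [(0,3) (0,4) (1,3) (1,4) (2,3) (2,4) (3,2) (3,3) (3,4) (4,2) (4,3) (4,4)] -> total=12
Click 2 (0,0) count=0: revealed 4 new [(0,0) (0,1) (1,0) (1,1)] -> total=16
Click 3 (0,4) count=0: revealed 0 new [(none)] -> total=16
Click 4 (3,3) count=1: revealed 0 new [(none)] -> total=16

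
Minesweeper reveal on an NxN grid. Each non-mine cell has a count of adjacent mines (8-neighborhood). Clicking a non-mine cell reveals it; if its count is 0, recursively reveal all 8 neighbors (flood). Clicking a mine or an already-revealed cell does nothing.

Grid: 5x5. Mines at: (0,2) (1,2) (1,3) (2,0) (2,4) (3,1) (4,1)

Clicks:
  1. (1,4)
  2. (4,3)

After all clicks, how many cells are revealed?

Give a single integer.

Click 1 (1,4) count=2: revealed 1 new [(1,4)] -> total=1
Click 2 (4,3) count=0: revealed 6 new [(3,2) (3,3) (3,4) (4,2) (4,3) (4,4)] -> total=7

Answer: 7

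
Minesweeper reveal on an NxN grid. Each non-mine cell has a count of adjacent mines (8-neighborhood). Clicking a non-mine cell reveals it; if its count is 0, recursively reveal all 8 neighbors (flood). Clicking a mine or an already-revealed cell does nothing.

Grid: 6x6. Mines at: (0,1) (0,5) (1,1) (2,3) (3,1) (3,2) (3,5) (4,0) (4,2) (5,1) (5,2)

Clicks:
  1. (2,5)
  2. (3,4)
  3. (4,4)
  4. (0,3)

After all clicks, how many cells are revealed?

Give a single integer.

Answer: 9

Derivation:
Click 1 (2,5) count=1: revealed 1 new [(2,5)] -> total=1
Click 2 (3,4) count=2: revealed 1 new [(3,4)] -> total=2
Click 3 (4,4) count=1: revealed 1 new [(4,4)] -> total=3
Click 4 (0,3) count=0: revealed 6 new [(0,2) (0,3) (0,4) (1,2) (1,3) (1,4)] -> total=9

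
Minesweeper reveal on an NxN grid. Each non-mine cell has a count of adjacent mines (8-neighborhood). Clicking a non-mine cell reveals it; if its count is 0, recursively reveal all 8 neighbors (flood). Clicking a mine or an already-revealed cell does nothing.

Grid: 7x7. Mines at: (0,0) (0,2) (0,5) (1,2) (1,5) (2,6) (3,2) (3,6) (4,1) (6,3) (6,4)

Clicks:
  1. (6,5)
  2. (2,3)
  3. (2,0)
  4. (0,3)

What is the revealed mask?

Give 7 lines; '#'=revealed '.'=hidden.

Click 1 (6,5) count=1: revealed 1 new [(6,5)] -> total=1
Click 2 (2,3) count=2: revealed 1 new [(2,3)] -> total=2
Click 3 (2,0) count=0: revealed 6 new [(1,0) (1,1) (2,0) (2,1) (3,0) (3,1)] -> total=8
Click 4 (0,3) count=2: revealed 1 new [(0,3)] -> total=9

Answer: ...#...
##.....
##.#...
##.....
.......
.......
.....#.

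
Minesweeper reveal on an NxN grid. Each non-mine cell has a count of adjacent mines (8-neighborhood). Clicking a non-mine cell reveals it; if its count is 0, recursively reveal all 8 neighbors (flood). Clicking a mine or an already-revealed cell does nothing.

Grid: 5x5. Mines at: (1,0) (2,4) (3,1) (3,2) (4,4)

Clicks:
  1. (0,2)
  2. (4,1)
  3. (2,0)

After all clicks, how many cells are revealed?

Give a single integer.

Answer: 13

Derivation:
Click 1 (0,2) count=0: revealed 11 new [(0,1) (0,2) (0,3) (0,4) (1,1) (1,2) (1,3) (1,4) (2,1) (2,2) (2,3)] -> total=11
Click 2 (4,1) count=2: revealed 1 new [(4,1)] -> total=12
Click 3 (2,0) count=2: revealed 1 new [(2,0)] -> total=13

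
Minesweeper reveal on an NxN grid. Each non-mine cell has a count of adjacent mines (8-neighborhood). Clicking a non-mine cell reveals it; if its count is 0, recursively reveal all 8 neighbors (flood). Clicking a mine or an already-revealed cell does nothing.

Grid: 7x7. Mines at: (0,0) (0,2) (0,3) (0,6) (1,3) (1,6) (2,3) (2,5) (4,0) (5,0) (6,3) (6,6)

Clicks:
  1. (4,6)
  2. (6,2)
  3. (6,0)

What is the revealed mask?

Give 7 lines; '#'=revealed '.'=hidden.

Answer: .......
.......
.......
.######
.######
.######
#.#....

Derivation:
Click 1 (4,6) count=0: revealed 18 new [(3,1) (3,2) (3,3) (3,4) (3,5) (3,6) (4,1) (4,2) (4,3) (4,4) (4,5) (4,6) (5,1) (5,2) (5,3) (5,4) (5,5) (5,6)] -> total=18
Click 2 (6,2) count=1: revealed 1 new [(6,2)] -> total=19
Click 3 (6,0) count=1: revealed 1 new [(6,0)] -> total=20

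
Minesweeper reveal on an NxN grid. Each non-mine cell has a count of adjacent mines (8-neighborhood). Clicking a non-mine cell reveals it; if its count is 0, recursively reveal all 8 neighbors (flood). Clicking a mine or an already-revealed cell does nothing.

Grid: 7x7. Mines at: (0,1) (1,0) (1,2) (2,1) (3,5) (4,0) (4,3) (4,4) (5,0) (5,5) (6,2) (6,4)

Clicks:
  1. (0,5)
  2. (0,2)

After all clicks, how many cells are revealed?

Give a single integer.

Answer: 13

Derivation:
Click 1 (0,5) count=0: revealed 12 new [(0,3) (0,4) (0,5) (0,6) (1,3) (1,4) (1,5) (1,6) (2,3) (2,4) (2,5) (2,6)] -> total=12
Click 2 (0,2) count=2: revealed 1 new [(0,2)] -> total=13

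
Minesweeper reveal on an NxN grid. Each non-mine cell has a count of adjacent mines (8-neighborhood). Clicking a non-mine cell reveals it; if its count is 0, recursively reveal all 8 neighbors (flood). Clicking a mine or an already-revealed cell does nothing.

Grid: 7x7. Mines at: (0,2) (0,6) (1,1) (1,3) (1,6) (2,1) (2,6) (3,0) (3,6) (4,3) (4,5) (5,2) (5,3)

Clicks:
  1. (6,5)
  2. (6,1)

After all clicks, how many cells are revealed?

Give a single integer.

Answer: 7

Derivation:
Click 1 (6,5) count=0: revealed 6 new [(5,4) (5,5) (5,6) (6,4) (6,5) (6,6)] -> total=6
Click 2 (6,1) count=1: revealed 1 new [(6,1)] -> total=7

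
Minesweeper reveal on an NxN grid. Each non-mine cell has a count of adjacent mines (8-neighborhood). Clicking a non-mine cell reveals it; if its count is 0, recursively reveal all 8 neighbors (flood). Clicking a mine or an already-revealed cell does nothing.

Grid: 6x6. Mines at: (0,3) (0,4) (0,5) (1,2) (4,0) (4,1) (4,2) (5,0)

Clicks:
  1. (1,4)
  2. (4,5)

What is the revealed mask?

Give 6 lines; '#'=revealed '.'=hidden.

Answer: ......
...###
...###
...###
...###
...###

Derivation:
Click 1 (1,4) count=3: revealed 1 new [(1,4)] -> total=1
Click 2 (4,5) count=0: revealed 14 new [(1,3) (1,5) (2,3) (2,4) (2,5) (3,3) (3,4) (3,5) (4,3) (4,4) (4,5) (5,3) (5,4) (5,5)] -> total=15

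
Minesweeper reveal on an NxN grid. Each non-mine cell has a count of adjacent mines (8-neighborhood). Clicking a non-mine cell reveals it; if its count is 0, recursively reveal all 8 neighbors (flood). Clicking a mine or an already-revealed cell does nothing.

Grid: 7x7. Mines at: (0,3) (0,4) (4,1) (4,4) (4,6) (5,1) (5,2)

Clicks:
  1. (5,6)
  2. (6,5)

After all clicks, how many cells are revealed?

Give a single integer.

Click 1 (5,6) count=1: revealed 1 new [(5,6)] -> total=1
Click 2 (6,5) count=0: revealed 7 new [(5,3) (5,4) (5,5) (6,3) (6,4) (6,5) (6,6)] -> total=8

Answer: 8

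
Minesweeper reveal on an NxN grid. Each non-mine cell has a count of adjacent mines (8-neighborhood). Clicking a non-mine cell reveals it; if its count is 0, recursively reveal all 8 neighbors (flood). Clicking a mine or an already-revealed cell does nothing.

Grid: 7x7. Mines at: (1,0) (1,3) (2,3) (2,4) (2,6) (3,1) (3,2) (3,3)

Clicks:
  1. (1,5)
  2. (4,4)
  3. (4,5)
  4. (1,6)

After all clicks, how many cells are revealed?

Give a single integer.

Answer: 26

Derivation:
Click 1 (1,5) count=2: revealed 1 new [(1,5)] -> total=1
Click 2 (4,4) count=1: revealed 1 new [(4,4)] -> total=2
Click 3 (4,5) count=0: revealed 23 new [(3,4) (3,5) (3,6) (4,0) (4,1) (4,2) (4,3) (4,5) (4,6) (5,0) (5,1) (5,2) (5,3) (5,4) (5,5) (5,6) (6,0) (6,1) (6,2) (6,3) (6,4) (6,5) (6,6)] -> total=25
Click 4 (1,6) count=1: revealed 1 new [(1,6)] -> total=26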